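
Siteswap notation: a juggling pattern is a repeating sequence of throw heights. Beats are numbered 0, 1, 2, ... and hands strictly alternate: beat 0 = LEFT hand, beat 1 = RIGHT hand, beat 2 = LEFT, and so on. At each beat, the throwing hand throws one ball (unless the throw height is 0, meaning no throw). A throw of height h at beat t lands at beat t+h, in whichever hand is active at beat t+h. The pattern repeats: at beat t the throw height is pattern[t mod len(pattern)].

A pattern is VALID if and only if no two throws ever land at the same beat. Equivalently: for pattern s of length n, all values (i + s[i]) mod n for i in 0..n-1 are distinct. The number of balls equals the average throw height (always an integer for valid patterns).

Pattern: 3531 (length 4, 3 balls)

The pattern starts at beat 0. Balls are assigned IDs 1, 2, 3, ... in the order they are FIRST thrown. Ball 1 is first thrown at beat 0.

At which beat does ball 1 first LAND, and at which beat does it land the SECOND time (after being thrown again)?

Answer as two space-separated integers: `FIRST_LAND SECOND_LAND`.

Answer: 3 4

Derivation:
Beat 0 (L): throw ball1 h=3 -> lands@3:R; in-air after throw: [b1@3:R]
Beat 1 (R): throw ball2 h=5 -> lands@6:L; in-air after throw: [b1@3:R b2@6:L]
Beat 2 (L): throw ball3 h=3 -> lands@5:R; in-air after throw: [b1@3:R b3@5:R b2@6:L]
Beat 3 (R): throw ball1 h=1 -> lands@4:L; in-air after throw: [b1@4:L b3@5:R b2@6:L]
Beat 4 (L): throw ball1 h=3 -> lands@7:R; in-air after throw: [b3@5:R b2@6:L b1@7:R]
Ball 1: thrown@0 h=3 -> first land @3; rethrown@3 h=1 -> second land @4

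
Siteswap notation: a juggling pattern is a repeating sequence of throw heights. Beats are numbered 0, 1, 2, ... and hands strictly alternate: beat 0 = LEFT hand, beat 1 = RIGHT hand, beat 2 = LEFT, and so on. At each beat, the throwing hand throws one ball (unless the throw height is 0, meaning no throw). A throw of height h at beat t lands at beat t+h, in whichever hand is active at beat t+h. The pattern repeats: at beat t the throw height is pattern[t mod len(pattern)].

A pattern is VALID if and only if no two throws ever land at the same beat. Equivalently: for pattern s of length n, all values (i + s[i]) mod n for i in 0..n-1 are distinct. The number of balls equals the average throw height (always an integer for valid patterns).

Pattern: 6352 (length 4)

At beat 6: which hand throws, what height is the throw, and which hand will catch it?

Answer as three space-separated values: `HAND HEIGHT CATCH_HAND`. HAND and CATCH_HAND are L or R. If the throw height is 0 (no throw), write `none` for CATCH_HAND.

Answer: L 5 R

Derivation:
Beat 6: 6 mod 2 = 0, so hand = L
Throw height = pattern[6 mod 4] = pattern[2] = 5
Lands at beat 6+5=11, 11 mod 2 = 1, so catch hand = R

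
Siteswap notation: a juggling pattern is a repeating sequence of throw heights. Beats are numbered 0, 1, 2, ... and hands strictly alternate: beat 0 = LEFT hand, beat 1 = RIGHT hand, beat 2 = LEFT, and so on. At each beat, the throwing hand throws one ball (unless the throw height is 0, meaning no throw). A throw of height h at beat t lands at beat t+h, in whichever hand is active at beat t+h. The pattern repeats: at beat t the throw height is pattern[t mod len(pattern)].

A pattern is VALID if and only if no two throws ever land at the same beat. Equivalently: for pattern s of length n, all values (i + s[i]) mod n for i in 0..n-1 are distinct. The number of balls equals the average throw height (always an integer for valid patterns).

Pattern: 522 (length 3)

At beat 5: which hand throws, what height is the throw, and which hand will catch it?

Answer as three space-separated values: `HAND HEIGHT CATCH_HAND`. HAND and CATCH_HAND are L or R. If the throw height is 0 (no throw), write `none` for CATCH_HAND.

Answer: R 2 R

Derivation:
Beat 5: 5 mod 2 = 1, so hand = R
Throw height = pattern[5 mod 3] = pattern[2] = 2
Lands at beat 5+2=7, 7 mod 2 = 1, so catch hand = R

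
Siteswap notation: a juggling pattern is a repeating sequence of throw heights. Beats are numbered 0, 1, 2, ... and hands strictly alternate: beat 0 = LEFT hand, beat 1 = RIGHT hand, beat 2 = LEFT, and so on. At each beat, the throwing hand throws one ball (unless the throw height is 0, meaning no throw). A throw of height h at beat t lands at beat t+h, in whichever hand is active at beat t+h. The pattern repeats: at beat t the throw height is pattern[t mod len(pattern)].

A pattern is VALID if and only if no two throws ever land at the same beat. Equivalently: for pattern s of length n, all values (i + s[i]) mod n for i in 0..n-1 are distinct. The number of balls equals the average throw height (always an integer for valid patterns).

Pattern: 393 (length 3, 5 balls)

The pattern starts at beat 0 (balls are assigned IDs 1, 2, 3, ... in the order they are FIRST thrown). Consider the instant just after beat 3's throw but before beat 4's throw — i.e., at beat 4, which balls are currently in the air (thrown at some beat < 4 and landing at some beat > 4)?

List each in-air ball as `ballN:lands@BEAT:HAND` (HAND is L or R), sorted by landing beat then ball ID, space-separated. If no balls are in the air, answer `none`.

Beat 0 (L): throw ball1 h=3 -> lands@3:R; in-air after throw: [b1@3:R]
Beat 1 (R): throw ball2 h=9 -> lands@10:L; in-air after throw: [b1@3:R b2@10:L]
Beat 2 (L): throw ball3 h=3 -> lands@5:R; in-air after throw: [b1@3:R b3@5:R b2@10:L]
Beat 3 (R): throw ball1 h=3 -> lands@6:L; in-air after throw: [b3@5:R b1@6:L b2@10:L]
Beat 4 (L): throw ball4 h=9 -> lands@13:R; in-air after throw: [b3@5:R b1@6:L b2@10:L b4@13:R]

Answer: ball3:lands@5:R ball1:lands@6:L ball2:lands@10:L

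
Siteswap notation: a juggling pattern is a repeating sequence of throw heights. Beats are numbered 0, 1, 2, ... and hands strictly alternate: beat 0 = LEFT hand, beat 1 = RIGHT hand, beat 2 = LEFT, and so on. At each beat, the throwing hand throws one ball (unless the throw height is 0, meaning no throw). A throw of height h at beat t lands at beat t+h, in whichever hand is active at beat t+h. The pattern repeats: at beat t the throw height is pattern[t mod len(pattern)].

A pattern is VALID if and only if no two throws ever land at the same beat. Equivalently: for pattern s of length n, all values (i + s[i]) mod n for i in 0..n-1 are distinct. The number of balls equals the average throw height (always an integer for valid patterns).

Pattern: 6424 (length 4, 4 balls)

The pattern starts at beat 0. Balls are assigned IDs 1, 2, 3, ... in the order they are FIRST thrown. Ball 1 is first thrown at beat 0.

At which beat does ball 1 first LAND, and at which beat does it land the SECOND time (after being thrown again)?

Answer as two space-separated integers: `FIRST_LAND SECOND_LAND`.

Beat 0 (L): throw ball1 h=6 -> lands@6:L; in-air after throw: [b1@6:L]
Beat 1 (R): throw ball2 h=4 -> lands@5:R; in-air after throw: [b2@5:R b1@6:L]
Beat 2 (L): throw ball3 h=2 -> lands@4:L; in-air after throw: [b3@4:L b2@5:R b1@6:L]
Beat 3 (R): throw ball4 h=4 -> lands@7:R; in-air after throw: [b3@4:L b2@5:R b1@6:L b4@7:R]
Beat 4 (L): throw ball3 h=6 -> lands@10:L; in-air after throw: [b2@5:R b1@6:L b4@7:R b3@10:L]
Beat 5 (R): throw ball2 h=4 -> lands@9:R; in-air after throw: [b1@6:L b4@7:R b2@9:R b3@10:L]
Beat 6 (L): throw ball1 h=2 -> lands@8:L; in-air after throw: [b4@7:R b1@8:L b2@9:R b3@10:L]
Beat 7 (R): throw ball4 h=4 -> lands@11:R; in-air after throw: [b1@8:L b2@9:R b3@10:L b4@11:R]
Beat 8 (L): throw ball1 h=6 -> lands@14:L; in-air after throw: [b2@9:R b3@10:L b4@11:R b1@14:L]
Ball 1: thrown@0 h=6 -> first land @6; rethrown@6 h=2 -> second land @8

Answer: 6 8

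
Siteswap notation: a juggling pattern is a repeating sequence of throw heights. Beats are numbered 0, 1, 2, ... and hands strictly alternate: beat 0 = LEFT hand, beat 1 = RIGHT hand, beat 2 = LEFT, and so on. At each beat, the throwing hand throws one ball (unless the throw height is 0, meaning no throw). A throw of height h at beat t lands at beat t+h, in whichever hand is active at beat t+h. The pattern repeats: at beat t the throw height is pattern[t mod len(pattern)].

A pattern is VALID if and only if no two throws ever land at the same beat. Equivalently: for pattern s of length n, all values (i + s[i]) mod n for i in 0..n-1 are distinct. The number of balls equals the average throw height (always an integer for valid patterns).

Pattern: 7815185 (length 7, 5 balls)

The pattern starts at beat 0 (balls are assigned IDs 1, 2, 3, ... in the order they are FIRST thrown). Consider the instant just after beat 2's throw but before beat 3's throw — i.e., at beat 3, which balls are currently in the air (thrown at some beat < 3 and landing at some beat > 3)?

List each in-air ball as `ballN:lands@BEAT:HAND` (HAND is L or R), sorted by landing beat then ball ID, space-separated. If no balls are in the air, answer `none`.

Answer: ball1:lands@7:R ball2:lands@9:R

Derivation:
Beat 0 (L): throw ball1 h=7 -> lands@7:R; in-air after throw: [b1@7:R]
Beat 1 (R): throw ball2 h=8 -> lands@9:R; in-air after throw: [b1@7:R b2@9:R]
Beat 2 (L): throw ball3 h=1 -> lands@3:R; in-air after throw: [b3@3:R b1@7:R b2@9:R]
Beat 3 (R): throw ball3 h=5 -> lands@8:L; in-air after throw: [b1@7:R b3@8:L b2@9:R]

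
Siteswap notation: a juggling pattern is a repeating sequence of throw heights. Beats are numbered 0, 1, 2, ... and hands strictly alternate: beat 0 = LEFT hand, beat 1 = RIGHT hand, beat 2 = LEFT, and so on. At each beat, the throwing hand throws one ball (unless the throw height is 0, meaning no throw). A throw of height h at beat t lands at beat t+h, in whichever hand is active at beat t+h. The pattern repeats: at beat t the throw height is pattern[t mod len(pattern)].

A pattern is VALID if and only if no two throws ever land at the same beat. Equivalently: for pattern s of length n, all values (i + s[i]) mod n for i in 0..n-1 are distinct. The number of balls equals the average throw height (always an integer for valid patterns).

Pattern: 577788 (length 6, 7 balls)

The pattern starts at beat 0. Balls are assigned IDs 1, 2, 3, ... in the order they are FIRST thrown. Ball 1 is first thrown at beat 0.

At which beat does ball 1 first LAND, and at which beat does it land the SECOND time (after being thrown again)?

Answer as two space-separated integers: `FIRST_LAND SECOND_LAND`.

Beat 0 (L): throw ball1 h=5 -> lands@5:R; in-air after throw: [b1@5:R]
Beat 1 (R): throw ball2 h=7 -> lands@8:L; in-air after throw: [b1@5:R b2@8:L]
Beat 2 (L): throw ball3 h=7 -> lands@9:R; in-air after throw: [b1@5:R b2@8:L b3@9:R]
Beat 3 (R): throw ball4 h=7 -> lands@10:L; in-air after throw: [b1@5:R b2@8:L b3@9:R b4@10:L]
Beat 4 (L): throw ball5 h=8 -> lands@12:L; in-air after throw: [b1@5:R b2@8:L b3@9:R b4@10:L b5@12:L]
Beat 5 (R): throw ball1 h=8 -> lands@13:R; in-air after throw: [b2@8:L b3@9:R b4@10:L b5@12:L b1@13:R]
Beat 6 (L): throw ball6 h=5 -> lands@11:R; in-air after throw: [b2@8:L b3@9:R b4@10:L b6@11:R b5@12:L b1@13:R]
Beat 7 (R): throw ball7 h=7 -> lands@14:L; in-air after throw: [b2@8:L b3@9:R b4@10:L b6@11:R b5@12:L b1@13:R b7@14:L]
Beat 8 (L): throw ball2 h=7 -> lands@15:R; in-air after throw: [b3@9:R b4@10:L b6@11:R b5@12:L b1@13:R b7@14:L b2@15:R]
Beat 9 (R): throw ball3 h=7 -> lands@16:L; in-air after throw: [b4@10:L b6@11:R b5@12:L b1@13:R b7@14:L b2@15:R b3@16:L]
Beat 10 (L): throw ball4 h=8 -> lands@18:L; in-air after throw: [b6@11:R b5@12:L b1@13:R b7@14:L b2@15:R b3@16:L b4@18:L]
Beat 11 (R): throw ball6 h=8 -> lands@19:R; in-air after throw: [b5@12:L b1@13:R b7@14:L b2@15:R b3@16:L b4@18:L b6@19:R]
Beat 12 (L): throw ball5 h=5 -> lands@17:R; in-air after throw: [b1@13:R b7@14:L b2@15:R b3@16:L b5@17:R b4@18:L b6@19:R]
Beat 13 (R): throw ball1 h=7 -> lands@20:L; in-air after throw: [b7@14:L b2@15:R b3@16:L b5@17:R b4@18:L b6@19:R b1@20:L]
Ball 1: thrown@0 h=5 -> first land @5; rethrown@5 h=8 -> second land @13

Answer: 5 13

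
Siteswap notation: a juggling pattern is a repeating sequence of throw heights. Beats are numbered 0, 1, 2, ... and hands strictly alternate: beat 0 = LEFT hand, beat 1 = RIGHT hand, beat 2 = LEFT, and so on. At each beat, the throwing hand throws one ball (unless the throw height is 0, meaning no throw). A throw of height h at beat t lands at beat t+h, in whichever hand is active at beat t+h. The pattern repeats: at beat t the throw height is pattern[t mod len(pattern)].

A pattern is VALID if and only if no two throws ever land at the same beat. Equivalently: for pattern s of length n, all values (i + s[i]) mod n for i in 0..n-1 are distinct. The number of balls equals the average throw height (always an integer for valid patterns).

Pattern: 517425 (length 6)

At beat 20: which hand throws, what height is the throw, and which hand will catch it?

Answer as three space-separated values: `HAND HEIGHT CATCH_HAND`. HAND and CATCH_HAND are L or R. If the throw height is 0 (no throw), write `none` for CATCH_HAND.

Beat 20: 20 mod 2 = 0, so hand = L
Throw height = pattern[20 mod 6] = pattern[2] = 7
Lands at beat 20+7=27, 27 mod 2 = 1, so catch hand = R

Answer: L 7 R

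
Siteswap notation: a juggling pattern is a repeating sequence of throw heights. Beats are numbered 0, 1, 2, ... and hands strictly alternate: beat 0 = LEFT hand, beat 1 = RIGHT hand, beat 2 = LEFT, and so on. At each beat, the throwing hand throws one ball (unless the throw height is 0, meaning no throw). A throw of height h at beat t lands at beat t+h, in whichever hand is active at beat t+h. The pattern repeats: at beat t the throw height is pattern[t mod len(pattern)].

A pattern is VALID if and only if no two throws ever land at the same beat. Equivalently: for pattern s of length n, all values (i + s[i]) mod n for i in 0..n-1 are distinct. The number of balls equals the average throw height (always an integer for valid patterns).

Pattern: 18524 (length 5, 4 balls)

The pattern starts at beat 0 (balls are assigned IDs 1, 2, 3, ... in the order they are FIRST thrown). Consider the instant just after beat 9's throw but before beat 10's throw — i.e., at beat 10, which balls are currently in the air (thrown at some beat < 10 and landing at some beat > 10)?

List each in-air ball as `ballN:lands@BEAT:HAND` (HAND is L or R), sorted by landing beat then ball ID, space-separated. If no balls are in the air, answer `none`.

Beat 0 (L): throw ball1 h=1 -> lands@1:R; in-air after throw: [b1@1:R]
Beat 1 (R): throw ball1 h=8 -> lands@9:R; in-air after throw: [b1@9:R]
Beat 2 (L): throw ball2 h=5 -> lands@7:R; in-air after throw: [b2@7:R b1@9:R]
Beat 3 (R): throw ball3 h=2 -> lands@5:R; in-air after throw: [b3@5:R b2@7:R b1@9:R]
Beat 4 (L): throw ball4 h=4 -> lands@8:L; in-air after throw: [b3@5:R b2@7:R b4@8:L b1@9:R]
Beat 5 (R): throw ball3 h=1 -> lands@6:L; in-air after throw: [b3@6:L b2@7:R b4@8:L b1@9:R]
Beat 6 (L): throw ball3 h=8 -> lands@14:L; in-air after throw: [b2@7:R b4@8:L b1@9:R b3@14:L]
Beat 7 (R): throw ball2 h=5 -> lands@12:L; in-air after throw: [b4@8:L b1@9:R b2@12:L b3@14:L]
Beat 8 (L): throw ball4 h=2 -> lands@10:L; in-air after throw: [b1@9:R b4@10:L b2@12:L b3@14:L]
Beat 9 (R): throw ball1 h=4 -> lands@13:R; in-air after throw: [b4@10:L b2@12:L b1@13:R b3@14:L]
Beat 10 (L): throw ball4 h=1 -> lands@11:R; in-air after throw: [b4@11:R b2@12:L b1@13:R b3@14:L]

Answer: ball2:lands@12:L ball1:lands@13:R ball3:lands@14:L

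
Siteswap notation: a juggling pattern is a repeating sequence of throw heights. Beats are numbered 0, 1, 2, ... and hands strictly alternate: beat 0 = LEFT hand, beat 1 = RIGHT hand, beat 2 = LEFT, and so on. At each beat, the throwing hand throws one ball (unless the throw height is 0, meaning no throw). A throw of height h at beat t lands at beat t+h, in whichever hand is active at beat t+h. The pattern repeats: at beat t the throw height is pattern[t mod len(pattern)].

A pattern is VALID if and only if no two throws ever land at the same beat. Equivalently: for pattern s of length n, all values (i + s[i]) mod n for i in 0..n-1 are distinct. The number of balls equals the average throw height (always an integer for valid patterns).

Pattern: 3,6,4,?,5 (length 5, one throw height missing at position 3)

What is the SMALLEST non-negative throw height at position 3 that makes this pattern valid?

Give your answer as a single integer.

i=0: (0 + 3) mod 5 = 3
i=1: (1 + 6) mod 5 = 2
i=2: (2 + 4) mod 5 = 1
i=3: s[i]=? (unknown)
i=4: (4 + 5) mod 5 = 4
Known residues: [1, 2, 3, 4]; need a permutation of 0..4, so missing residue r = 0
Need (3 + s) mod 5 = 0; smallest s = (0 - 3) mod 5 = 2

Answer: 2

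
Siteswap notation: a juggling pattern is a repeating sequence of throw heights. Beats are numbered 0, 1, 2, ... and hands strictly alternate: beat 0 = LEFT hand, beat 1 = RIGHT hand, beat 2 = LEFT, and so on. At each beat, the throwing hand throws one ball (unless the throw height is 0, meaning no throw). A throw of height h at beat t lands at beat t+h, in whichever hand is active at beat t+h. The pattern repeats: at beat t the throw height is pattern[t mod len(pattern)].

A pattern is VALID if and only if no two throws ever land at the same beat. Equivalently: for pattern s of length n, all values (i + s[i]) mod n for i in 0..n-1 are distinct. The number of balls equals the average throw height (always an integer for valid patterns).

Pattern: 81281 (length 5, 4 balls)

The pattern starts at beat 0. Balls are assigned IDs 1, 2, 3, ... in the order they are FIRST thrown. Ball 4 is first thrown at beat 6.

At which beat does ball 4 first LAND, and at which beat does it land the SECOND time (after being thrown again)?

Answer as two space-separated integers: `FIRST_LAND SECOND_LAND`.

Answer: 7 9

Derivation:
Beat 0 (L): throw ball1 h=8 -> lands@8:L; in-air after throw: [b1@8:L]
Beat 1 (R): throw ball2 h=1 -> lands@2:L; in-air after throw: [b2@2:L b1@8:L]
Beat 2 (L): throw ball2 h=2 -> lands@4:L; in-air after throw: [b2@4:L b1@8:L]
Beat 3 (R): throw ball3 h=8 -> lands@11:R; in-air after throw: [b2@4:L b1@8:L b3@11:R]
Beat 4 (L): throw ball2 h=1 -> lands@5:R; in-air after throw: [b2@5:R b1@8:L b3@11:R]
Beat 5 (R): throw ball2 h=8 -> lands@13:R; in-air after throw: [b1@8:L b3@11:R b2@13:R]
Beat 6 (L): throw ball4 h=1 -> lands@7:R; in-air after throw: [b4@7:R b1@8:L b3@11:R b2@13:R]
Beat 7 (R): throw ball4 h=2 -> lands@9:R; in-air after throw: [b1@8:L b4@9:R b3@11:R b2@13:R]
Beat 8 (L): throw ball1 h=8 -> lands@16:L; in-air after throw: [b4@9:R b3@11:R b2@13:R b1@16:L]
Beat 9 (R): throw ball4 h=1 -> lands@10:L; in-air after throw: [b4@10:L b3@11:R b2@13:R b1@16:L]
Ball 4: thrown@6 h=1 -> first land @7; rethrown@7 h=2 -> second land @9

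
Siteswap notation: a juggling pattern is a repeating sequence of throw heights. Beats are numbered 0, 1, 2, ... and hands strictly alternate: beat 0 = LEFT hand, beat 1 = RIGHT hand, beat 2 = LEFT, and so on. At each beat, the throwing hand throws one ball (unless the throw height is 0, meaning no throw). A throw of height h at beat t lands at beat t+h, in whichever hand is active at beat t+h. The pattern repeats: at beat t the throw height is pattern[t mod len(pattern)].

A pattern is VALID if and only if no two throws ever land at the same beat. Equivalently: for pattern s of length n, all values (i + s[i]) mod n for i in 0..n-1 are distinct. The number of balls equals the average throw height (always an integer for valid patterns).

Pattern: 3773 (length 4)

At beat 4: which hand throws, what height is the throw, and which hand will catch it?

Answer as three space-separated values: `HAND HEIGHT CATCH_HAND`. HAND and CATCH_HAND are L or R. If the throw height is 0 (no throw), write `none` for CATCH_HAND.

Answer: L 3 R

Derivation:
Beat 4: 4 mod 2 = 0, so hand = L
Throw height = pattern[4 mod 4] = pattern[0] = 3
Lands at beat 4+3=7, 7 mod 2 = 1, so catch hand = R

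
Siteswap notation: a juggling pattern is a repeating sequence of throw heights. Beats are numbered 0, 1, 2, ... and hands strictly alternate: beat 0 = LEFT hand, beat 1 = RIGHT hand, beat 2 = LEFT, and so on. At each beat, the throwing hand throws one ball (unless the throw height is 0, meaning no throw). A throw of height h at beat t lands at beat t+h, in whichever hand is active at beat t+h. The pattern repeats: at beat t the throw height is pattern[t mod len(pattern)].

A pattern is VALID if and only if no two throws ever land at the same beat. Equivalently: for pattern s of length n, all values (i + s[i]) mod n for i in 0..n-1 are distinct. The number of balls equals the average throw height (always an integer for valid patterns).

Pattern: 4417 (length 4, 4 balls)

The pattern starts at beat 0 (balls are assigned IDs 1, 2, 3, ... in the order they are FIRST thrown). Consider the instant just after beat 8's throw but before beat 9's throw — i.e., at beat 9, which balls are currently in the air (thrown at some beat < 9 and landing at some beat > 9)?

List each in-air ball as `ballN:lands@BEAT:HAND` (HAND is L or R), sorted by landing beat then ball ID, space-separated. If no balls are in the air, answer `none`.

Beat 0 (L): throw ball1 h=4 -> lands@4:L; in-air after throw: [b1@4:L]
Beat 1 (R): throw ball2 h=4 -> lands@5:R; in-air after throw: [b1@4:L b2@5:R]
Beat 2 (L): throw ball3 h=1 -> lands@3:R; in-air after throw: [b3@3:R b1@4:L b2@5:R]
Beat 3 (R): throw ball3 h=7 -> lands@10:L; in-air after throw: [b1@4:L b2@5:R b3@10:L]
Beat 4 (L): throw ball1 h=4 -> lands@8:L; in-air after throw: [b2@5:R b1@8:L b3@10:L]
Beat 5 (R): throw ball2 h=4 -> lands@9:R; in-air after throw: [b1@8:L b2@9:R b3@10:L]
Beat 6 (L): throw ball4 h=1 -> lands@7:R; in-air after throw: [b4@7:R b1@8:L b2@9:R b3@10:L]
Beat 7 (R): throw ball4 h=7 -> lands@14:L; in-air after throw: [b1@8:L b2@9:R b3@10:L b4@14:L]
Beat 8 (L): throw ball1 h=4 -> lands@12:L; in-air after throw: [b2@9:R b3@10:L b1@12:L b4@14:L]
Beat 9 (R): throw ball2 h=4 -> lands@13:R; in-air after throw: [b3@10:L b1@12:L b2@13:R b4@14:L]

Answer: ball3:lands@10:L ball1:lands@12:L ball4:lands@14:L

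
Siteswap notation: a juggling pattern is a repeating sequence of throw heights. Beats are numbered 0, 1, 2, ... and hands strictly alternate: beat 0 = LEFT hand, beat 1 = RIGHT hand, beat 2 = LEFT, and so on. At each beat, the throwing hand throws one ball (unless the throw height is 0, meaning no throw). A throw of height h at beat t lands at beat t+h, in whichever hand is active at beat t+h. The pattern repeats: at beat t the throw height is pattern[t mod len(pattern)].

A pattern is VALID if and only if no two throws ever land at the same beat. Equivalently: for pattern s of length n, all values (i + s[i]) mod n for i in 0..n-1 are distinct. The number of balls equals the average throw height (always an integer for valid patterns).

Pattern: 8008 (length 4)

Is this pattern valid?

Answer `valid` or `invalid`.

i=0: (i + s[i]) mod n = (0 + 8) mod 4 = 0
i=1: (i + s[i]) mod n = (1 + 0) mod 4 = 1
i=2: (i + s[i]) mod n = (2 + 0) mod 4 = 2
i=3: (i + s[i]) mod n = (3 + 8) mod 4 = 3
Residues: [0, 1, 2, 3], distinct: True

Answer: valid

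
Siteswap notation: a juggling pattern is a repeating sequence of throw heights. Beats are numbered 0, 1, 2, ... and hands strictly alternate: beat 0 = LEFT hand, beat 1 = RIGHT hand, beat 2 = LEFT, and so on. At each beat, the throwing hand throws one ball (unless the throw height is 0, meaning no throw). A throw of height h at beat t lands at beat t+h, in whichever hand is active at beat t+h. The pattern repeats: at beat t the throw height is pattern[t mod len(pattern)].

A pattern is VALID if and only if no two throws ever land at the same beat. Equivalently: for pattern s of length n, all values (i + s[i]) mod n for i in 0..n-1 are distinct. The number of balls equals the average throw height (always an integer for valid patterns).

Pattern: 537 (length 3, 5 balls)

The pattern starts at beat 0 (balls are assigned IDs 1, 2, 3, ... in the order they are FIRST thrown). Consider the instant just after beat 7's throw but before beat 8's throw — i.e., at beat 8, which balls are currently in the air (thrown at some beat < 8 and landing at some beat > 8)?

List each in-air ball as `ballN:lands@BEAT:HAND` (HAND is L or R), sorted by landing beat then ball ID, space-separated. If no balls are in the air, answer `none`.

Answer: ball3:lands@9:R ball2:lands@10:L ball5:lands@11:R ball1:lands@12:L

Derivation:
Beat 0 (L): throw ball1 h=5 -> lands@5:R; in-air after throw: [b1@5:R]
Beat 1 (R): throw ball2 h=3 -> lands@4:L; in-air after throw: [b2@4:L b1@5:R]
Beat 2 (L): throw ball3 h=7 -> lands@9:R; in-air after throw: [b2@4:L b1@5:R b3@9:R]
Beat 3 (R): throw ball4 h=5 -> lands@8:L; in-air after throw: [b2@4:L b1@5:R b4@8:L b3@9:R]
Beat 4 (L): throw ball2 h=3 -> lands@7:R; in-air after throw: [b1@5:R b2@7:R b4@8:L b3@9:R]
Beat 5 (R): throw ball1 h=7 -> lands@12:L; in-air after throw: [b2@7:R b4@8:L b3@9:R b1@12:L]
Beat 6 (L): throw ball5 h=5 -> lands@11:R; in-air after throw: [b2@7:R b4@8:L b3@9:R b5@11:R b1@12:L]
Beat 7 (R): throw ball2 h=3 -> lands@10:L; in-air after throw: [b4@8:L b3@9:R b2@10:L b5@11:R b1@12:L]
Beat 8 (L): throw ball4 h=7 -> lands@15:R; in-air after throw: [b3@9:R b2@10:L b5@11:R b1@12:L b4@15:R]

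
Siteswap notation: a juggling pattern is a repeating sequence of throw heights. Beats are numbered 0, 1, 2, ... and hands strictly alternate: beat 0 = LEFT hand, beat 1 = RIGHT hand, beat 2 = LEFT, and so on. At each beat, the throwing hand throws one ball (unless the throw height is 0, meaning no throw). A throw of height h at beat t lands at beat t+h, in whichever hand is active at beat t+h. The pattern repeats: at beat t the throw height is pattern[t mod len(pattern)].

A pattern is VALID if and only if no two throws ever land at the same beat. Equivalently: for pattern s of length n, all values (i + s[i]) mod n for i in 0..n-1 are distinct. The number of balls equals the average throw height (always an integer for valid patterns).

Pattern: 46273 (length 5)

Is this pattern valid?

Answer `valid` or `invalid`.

Answer: invalid

Derivation:
i=0: (i + s[i]) mod n = (0 + 4) mod 5 = 4
i=1: (i + s[i]) mod n = (1 + 6) mod 5 = 2
i=2: (i + s[i]) mod n = (2 + 2) mod 5 = 4
i=3: (i + s[i]) mod n = (3 + 7) mod 5 = 0
i=4: (i + s[i]) mod n = (4 + 3) mod 5 = 2
Residues: [4, 2, 4, 0, 2], distinct: False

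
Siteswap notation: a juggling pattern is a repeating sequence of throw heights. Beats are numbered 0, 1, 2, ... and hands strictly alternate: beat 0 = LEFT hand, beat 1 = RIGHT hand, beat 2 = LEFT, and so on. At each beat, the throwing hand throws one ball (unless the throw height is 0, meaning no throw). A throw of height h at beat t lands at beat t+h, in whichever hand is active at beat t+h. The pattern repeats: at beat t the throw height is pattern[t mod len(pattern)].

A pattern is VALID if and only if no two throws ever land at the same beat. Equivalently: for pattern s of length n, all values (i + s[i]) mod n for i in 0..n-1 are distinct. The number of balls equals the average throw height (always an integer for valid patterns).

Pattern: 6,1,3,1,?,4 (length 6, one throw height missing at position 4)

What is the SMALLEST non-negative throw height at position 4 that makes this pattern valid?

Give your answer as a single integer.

i=0: (0 + 6) mod 6 = 0
i=1: (1 + 1) mod 6 = 2
i=2: (2 + 3) mod 6 = 5
i=3: (3 + 1) mod 6 = 4
i=4: s[i]=? (unknown)
i=5: (5 + 4) mod 6 = 3
Known residues: [0, 2, 3, 4, 5]; need a permutation of 0..5, so missing residue r = 1
Need (4 + s) mod 6 = 1; smallest s = (1 - 4) mod 6 = 3

Answer: 3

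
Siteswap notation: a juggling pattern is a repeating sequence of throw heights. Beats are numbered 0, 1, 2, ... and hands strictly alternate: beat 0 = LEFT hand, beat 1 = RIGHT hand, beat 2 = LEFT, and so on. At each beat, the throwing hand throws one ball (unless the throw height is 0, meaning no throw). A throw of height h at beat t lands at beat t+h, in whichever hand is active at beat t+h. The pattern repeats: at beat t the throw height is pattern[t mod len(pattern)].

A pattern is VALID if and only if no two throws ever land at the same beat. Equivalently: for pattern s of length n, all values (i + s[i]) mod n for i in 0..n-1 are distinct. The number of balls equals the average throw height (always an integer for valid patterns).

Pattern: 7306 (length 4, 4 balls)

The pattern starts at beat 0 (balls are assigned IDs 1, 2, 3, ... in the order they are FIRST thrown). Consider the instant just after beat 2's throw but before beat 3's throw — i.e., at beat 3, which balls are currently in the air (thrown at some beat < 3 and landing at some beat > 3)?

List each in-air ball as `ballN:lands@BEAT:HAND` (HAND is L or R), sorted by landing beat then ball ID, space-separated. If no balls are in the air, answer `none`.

Answer: ball2:lands@4:L ball1:lands@7:R

Derivation:
Beat 0 (L): throw ball1 h=7 -> lands@7:R; in-air after throw: [b1@7:R]
Beat 1 (R): throw ball2 h=3 -> lands@4:L; in-air after throw: [b2@4:L b1@7:R]
Beat 3 (R): throw ball3 h=6 -> lands@9:R; in-air after throw: [b2@4:L b1@7:R b3@9:R]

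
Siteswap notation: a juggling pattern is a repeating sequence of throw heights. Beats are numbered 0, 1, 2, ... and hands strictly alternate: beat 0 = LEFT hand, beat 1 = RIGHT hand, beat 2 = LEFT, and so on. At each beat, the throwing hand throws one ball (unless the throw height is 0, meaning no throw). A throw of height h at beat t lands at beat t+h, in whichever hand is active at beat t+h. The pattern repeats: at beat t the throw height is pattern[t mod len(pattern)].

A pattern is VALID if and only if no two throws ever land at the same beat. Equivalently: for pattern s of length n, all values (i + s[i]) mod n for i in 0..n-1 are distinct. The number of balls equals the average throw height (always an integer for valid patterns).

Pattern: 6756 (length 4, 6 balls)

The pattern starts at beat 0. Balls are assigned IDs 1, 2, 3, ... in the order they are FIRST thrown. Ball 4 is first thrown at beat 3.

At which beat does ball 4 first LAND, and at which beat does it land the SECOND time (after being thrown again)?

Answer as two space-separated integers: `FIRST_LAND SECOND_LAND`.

Beat 0 (L): throw ball1 h=6 -> lands@6:L; in-air after throw: [b1@6:L]
Beat 1 (R): throw ball2 h=7 -> lands@8:L; in-air after throw: [b1@6:L b2@8:L]
Beat 2 (L): throw ball3 h=5 -> lands@7:R; in-air after throw: [b1@6:L b3@7:R b2@8:L]
Beat 3 (R): throw ball4 h=6 -> lands@9:R; in-air after throw: [b1@6:L b3@7:R b2@8:L b4@9:R]
Beat 4 (L): throw ball5 h=6 -> lands@10:L; in-air after throw: [b1@6:L b3@7:R b2@8:L b4@9:R b5@10:L]
Beat 5 (R): throw ball6 h=7 -> lands@12:L; in-air after throw: [b1@6:L b3@7:R b2@8:L b4@9:R b5@10:L b6@12:L]
Beat 6 (L): throw ball1 h=5 -> lands@11:R; in-air after throw: [b3@7:R b2@8:L b4@9:R b5@10:L b1@11:R b6@12:L]
Beat 7 (R): throw ball3 h=6 -> lands@13:R; in-air after throw: [b2@8:L b4@9:R b5@10:L b1@11:R b6@12:L b3@13:R]
Beat 8 (L): throw ball2 h=6 -> lands@14:L; in-air after throw: [b4@9:R b5@10:L b1@11:R b6@12:L b3@13:R b2@14:L]
Beat 9 (R): throw ball4 h=7 -> lands@16:L; in-air after throw: [b5@10:L b1@11:R b6@12:L b3@13:R b2@14:L b4@16:L]
Beat 10 (L): throw ball5 h=5 -> lands@15:R; in-air after throw: [b1@11:R b6@12:L b3@13:R b2@14:L b5@15:R b4@16:L]
Beat 11 (R): throw ball1 h=6 -> lands@17:R; in-air after throw: [b6@12:L b3@13:R b2@14:L b5@15:R b4@16:L b1@17:R]
Beat 12 (L): throw ball6 h=6 -> lands@18:L; in-air after throw: [b3@13:R b2@14:L b5@15:R b4@16:L b1@17:R b6@18:L]
Beat 13 (R): throw ball3 h=7 -> lands@20:L; in-air after throw: [b2@14:L b5@15:R b4@16:L b1@17:R b6@18:L b3@20:L]
Beat 14 (L): throw ball2 h=5 -> lands@19:R; in-air after throw: [b5@15:R b4@16:L b1@17:R b6@18:L b2@19:R b3@20:L]
Beat 15 (R): throw ball5 h=6 -> lands@21:R; in-air after throw: [b4@16:L b1@17:R b6@18:L b2@19:R b3@20:L b5@21:R]
Beat 16 (L): throw ball4 h=6 -> lands@22:L; in-air after throw: [b1@17:R b6@18:L b2@19:R b3@20:L b5@21:R b4@22:L]
Ball 4: thrown@3 h=6 -> first land @9; rethrown@9 h=7 -> second land @16

Answer: 9 16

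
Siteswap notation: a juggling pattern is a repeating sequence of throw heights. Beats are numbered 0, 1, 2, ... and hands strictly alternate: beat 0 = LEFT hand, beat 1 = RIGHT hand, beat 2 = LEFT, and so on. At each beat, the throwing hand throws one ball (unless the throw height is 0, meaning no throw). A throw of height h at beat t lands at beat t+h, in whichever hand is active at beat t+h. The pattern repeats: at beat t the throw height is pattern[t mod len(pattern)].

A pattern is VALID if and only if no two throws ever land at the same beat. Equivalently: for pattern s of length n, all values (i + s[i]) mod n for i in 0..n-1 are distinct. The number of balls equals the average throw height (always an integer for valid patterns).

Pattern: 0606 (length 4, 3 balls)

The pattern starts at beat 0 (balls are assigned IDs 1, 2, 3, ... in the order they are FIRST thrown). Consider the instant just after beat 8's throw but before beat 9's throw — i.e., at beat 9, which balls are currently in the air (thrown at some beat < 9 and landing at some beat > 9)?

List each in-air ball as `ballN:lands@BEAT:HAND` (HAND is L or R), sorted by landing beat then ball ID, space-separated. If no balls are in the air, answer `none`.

Answer: ball3:lands@11:R ball1:lands@13:R

Derivation:
Beat 1 (R): throw ball1 h=6 -> lands@7:R; in-air after throw: [b1@7:R]
Beat 3 (R): throw ball2 h=6 -> lands@9:R; in-air after throw: [b1@7:R b2@9:R]
Beat 5 (R): throw ball3 h=6 -> lands@11:R; in-air after throw: [b1@7:R b2@9:R b3@11:R]
Beat 7 (R): throw ball1 h=6 -> lands@13:R; in-air after throw: [b2@9:R b3@11:R b1@13:R]
Beat 9 (R): throw ball2 h=6 -> lands@15:R; in-air after throw: [b3@11:R b1@13:R b2@15:R]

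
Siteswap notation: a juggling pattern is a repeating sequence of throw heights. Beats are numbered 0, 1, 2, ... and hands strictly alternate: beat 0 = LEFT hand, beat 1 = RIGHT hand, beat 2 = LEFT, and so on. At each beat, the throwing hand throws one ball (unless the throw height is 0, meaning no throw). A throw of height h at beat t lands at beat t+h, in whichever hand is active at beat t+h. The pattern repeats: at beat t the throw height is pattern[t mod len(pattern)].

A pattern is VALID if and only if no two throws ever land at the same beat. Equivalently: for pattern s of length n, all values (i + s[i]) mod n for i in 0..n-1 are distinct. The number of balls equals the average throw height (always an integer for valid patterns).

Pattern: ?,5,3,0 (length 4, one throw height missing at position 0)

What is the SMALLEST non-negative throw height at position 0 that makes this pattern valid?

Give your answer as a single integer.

Answer: 0

Derivation:
i=0: s[i]=? (unknown)
i=1: (1 + 5) mod 4 = 2
i=2: (2 + 3) mod 4 = 1
i=3: (3 + 0) mod 4 = 3
Known residues: [1, 2, 3]; need a permutation of 0..3, so missing residue r = 0
Need (0 + s) mod 4 = 0; smallest s = (0 - 0) mod 4 = 0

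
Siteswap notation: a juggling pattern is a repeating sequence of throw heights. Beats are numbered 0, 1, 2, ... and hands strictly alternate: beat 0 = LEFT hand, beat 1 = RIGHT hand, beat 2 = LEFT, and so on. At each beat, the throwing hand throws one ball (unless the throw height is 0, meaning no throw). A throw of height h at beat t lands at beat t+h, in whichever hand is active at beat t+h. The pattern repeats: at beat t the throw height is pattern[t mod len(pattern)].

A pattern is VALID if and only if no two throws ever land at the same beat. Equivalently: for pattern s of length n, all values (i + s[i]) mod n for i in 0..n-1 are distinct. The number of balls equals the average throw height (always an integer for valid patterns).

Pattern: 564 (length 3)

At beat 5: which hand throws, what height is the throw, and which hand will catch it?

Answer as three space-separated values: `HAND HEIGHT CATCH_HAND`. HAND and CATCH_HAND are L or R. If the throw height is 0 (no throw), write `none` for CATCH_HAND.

Beat 5: 5 mod 2 = 1, so hand = R
Throw height = pattern[5 mod 3] = pattern[2] = 4
Lands at beat 5+4=9, 9 mod 2 = 1, so catch hand = R

Answer: R 4 R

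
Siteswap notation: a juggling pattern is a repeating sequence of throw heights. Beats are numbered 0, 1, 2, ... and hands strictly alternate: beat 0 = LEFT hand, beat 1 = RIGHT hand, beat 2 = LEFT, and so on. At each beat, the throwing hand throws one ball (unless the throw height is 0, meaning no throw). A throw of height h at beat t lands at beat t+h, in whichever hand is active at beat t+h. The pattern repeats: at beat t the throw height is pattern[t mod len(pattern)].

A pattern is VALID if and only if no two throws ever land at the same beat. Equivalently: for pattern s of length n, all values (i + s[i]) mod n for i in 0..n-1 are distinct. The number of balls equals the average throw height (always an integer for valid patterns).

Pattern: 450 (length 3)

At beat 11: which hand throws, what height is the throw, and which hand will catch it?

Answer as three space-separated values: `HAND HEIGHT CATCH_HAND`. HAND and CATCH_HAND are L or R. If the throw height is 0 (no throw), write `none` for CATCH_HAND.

Answer: R 0 none

Derivation:
Beat 11: 11 mod 2 = 1, so hand = R
Throw height = pattern[11 mod 3] = pattern[2] = 0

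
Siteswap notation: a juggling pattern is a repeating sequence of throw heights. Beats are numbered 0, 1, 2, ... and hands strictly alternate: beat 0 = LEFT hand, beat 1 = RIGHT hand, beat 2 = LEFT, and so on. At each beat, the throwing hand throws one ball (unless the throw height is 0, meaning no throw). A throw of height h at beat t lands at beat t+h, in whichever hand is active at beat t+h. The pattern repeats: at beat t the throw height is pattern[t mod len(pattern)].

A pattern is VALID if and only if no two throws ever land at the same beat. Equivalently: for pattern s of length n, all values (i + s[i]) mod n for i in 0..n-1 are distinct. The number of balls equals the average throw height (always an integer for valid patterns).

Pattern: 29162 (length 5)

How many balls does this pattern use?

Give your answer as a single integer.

Pattern = [2, 9, 1, 6, 2], length n = 5
  position 0: throw height = 2, running sum = 2
  position 1: throw height = 9, running sum = 11
  position 2: throw height = 1, running sum = 12
  position 3: throw height = 6, running sum = 18
  position 4: throw height = 2, running sum = 20
Total sum = 20; balls = sum / n = 20 / 5 = 4

Answer: 4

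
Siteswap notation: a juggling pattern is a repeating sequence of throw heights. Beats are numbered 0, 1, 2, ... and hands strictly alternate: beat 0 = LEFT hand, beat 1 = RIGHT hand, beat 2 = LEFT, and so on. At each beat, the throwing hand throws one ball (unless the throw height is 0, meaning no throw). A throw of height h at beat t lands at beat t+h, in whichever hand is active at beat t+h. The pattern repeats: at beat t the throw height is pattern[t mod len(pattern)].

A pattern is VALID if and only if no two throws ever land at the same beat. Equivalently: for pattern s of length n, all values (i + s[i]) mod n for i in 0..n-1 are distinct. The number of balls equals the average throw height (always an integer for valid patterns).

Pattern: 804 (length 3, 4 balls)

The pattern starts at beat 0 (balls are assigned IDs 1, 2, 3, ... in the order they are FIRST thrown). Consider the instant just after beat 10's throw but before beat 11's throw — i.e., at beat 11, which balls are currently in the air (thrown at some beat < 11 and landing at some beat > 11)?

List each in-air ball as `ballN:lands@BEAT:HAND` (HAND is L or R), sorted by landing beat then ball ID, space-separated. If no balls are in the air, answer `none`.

Beat 0 (L): throw ball1 h=8 -> lands@8:L; in-air after throw: [b1@8:L]
Beat 2 (L): throw ball2 h=4 -> lands@6:L; in-air after throw: [b2@6:L b1@8:L]
Beat 3 (R): throw ball3 h=8 -> lands@11:R; in-air after throw: [b2@6:L b1@8:L b3@11:R]
Beat 5 (R): throw ball4 h=4 -> lands@9:R; in-air after throw: [b2@6:L b1@8:L b4@9:R b3@11:R]
Beat 6 (L): throw ball2 h=8 -> lands@14:L; in-air after throw: [b1@8:L b4@9:R b3@11:R b2@14:L]
Beat 8 (L): throw ball1 h=4 -> lands@12:L; in-air after throw: [b4@9:R b3@11:R b1@12:L b2@14:L]
Beat 9 (R): throw ball4 h=8 -> lands@17:R; in-air after throw: [b3@11:R b1@12:L b2@14:L b4@17:R]
Beat 11 (R): throw ball3 h=4 -> lands@15:R; in-air after throw: [b1@12:L b2@14:L b3@15:R b4@17:R]

Answer: ball1:lands@12:L ball2:lands@14:L ball4:lands@17:R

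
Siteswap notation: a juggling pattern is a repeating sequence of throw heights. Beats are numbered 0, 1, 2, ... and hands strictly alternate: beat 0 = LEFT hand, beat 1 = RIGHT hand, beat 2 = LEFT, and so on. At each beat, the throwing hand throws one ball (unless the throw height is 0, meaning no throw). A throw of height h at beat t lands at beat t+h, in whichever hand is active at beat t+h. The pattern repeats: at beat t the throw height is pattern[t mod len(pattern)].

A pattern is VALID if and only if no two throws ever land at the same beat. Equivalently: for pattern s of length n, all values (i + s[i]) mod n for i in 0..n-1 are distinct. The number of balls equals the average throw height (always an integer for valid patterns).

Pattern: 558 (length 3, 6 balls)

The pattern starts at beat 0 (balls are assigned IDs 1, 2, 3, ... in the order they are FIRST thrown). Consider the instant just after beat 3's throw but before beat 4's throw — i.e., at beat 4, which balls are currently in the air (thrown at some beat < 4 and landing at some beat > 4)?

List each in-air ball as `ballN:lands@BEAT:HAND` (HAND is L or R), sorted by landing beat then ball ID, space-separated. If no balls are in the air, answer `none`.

Beat 0 (L): throw ball1 h=5 -> lands@5:R; in-air after throw: [b1@5:R]
Beat 1 (R): throw ball2 h=5 -> lands@6:L; in-air after throw: [b1@5:R b2@6:L]
Beat 2 (L): throw ball3 h=8 -> lands@10:L; in-air after throw: [b1@5:R b2@6:L b3@10:L]
Beat 3 (R): throw ball4 h=5 -> lands@8:L; in-air after throw: [b1@5:R b2@6:L b4@8:L b3@10:L]
Beat 4 (L): throw ball5 h=5 -> lands@9:R; in-air after throw: [b1@5:R b2@6:L b4@8:L b5@9:R b3@10:L]

Answer: ball1:lands@5:R ball2:lands@6:L ball4:lands@8:L ball3:lands@10:L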